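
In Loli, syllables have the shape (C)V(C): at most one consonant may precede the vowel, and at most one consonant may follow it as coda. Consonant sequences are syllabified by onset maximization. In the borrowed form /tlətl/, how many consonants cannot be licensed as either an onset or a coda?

The consonants /t/, /l/ cannot be parsed into a legal (C)V(C) syllable (at most one coda consonant is licensed; onsets are limited to one consonant).

2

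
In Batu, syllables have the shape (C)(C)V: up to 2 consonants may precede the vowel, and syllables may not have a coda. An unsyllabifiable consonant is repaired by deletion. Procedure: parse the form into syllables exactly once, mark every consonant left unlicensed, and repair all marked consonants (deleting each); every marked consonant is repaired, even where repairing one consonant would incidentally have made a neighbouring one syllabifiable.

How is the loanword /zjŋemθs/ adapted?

The consonants /z/, /m/, /θ/, /s/ cannot be parsed into a legal (C)(C)V syllable (no codas are permitted; onsets may contain at most 2 consonants).
Each unlicensed consonant is deleted: /z/, /m/, /θ/, /s/.

jŋe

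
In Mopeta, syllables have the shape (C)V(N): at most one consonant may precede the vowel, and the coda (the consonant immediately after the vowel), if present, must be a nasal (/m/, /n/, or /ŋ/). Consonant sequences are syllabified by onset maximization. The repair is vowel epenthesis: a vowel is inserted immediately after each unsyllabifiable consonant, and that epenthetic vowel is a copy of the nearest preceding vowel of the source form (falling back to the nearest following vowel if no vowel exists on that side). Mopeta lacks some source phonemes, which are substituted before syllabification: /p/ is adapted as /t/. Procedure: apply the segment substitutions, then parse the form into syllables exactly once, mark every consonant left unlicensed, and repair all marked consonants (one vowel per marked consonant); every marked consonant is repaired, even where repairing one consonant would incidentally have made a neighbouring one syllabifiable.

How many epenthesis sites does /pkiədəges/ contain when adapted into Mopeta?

After substitution the input is /tkiədəges/.
The unsyllabifiable consonants are /t/, /s/; each receives one epenthetic vowel.

2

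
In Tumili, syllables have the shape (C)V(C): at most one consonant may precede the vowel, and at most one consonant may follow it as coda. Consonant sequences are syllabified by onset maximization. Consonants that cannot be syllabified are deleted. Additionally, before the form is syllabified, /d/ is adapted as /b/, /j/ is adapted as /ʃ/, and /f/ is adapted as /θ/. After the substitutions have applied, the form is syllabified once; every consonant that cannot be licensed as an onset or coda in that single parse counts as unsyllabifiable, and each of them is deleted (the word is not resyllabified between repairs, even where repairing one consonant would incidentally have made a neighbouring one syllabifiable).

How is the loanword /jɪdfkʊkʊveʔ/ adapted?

ʃɪbkʊkʊveʔ

Substitution: /j/ → /ʃ/, /d/ → /b/, /f/ → /θ/, giving /ʃɪbθkʊkʊveʔ/.
Syllabifying with onset maximization leaves /θ/ stranded (at most one coda consonant is licensed; onsets are limited to one consonant).
Deletion applies to /θ/.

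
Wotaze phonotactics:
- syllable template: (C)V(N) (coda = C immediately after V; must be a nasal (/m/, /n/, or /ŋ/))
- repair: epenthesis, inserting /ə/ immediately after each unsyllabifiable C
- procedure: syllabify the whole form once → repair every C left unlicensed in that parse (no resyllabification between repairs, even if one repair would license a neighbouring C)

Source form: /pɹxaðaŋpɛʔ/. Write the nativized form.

The consonants /p/, /ɹ/, /ʔ/ cannot be parsed into a legal (C)V(N) syllable (only a nasal (/m/, /n/, or /ŋ/) is licensed in coda position; onsets are limited to one consonant).
Each unlicensed consonant becomes the onset of a new syllable: /p/ → /pə/, /ɹ/ → /ɹə/, /ʔ/ → /ʔə/.

pəɹəxaðaŋpɛʔə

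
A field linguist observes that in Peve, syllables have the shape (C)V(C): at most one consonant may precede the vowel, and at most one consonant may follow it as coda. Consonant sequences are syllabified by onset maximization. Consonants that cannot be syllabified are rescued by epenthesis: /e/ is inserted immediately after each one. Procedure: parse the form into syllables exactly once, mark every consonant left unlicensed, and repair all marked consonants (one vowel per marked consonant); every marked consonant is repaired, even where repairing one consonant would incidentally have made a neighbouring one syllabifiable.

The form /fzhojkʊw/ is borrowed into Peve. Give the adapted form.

fezehojkʊw

Syllabifying with onset maximization leaves /f/, /z/ stranded (at most one coda consonant is licensed; onsets are limited to one consonant).
Epenthesis after each stranded consonant: /f/ → /fe/, /z/ → /ze/.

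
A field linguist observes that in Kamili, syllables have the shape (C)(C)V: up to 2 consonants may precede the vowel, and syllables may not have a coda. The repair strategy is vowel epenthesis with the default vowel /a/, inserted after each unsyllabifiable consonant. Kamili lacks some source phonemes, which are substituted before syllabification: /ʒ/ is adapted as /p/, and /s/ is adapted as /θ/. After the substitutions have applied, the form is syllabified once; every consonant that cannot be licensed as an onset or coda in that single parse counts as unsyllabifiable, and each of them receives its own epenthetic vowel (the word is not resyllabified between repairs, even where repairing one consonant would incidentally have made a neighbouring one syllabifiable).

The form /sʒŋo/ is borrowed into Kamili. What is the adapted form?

Substitution: /s/ → /θ/, /ʒ/ → /p/, giving /θpŋo/.
The consonants /θ/ cannot be parsed into a legal (C)(C)V syllable (no codas are permitted; onsets may contain at most 2 consonants).
Each unlicensed consonant becomes the onset of a new syllable: /θ/ → /θa/.

θapŋo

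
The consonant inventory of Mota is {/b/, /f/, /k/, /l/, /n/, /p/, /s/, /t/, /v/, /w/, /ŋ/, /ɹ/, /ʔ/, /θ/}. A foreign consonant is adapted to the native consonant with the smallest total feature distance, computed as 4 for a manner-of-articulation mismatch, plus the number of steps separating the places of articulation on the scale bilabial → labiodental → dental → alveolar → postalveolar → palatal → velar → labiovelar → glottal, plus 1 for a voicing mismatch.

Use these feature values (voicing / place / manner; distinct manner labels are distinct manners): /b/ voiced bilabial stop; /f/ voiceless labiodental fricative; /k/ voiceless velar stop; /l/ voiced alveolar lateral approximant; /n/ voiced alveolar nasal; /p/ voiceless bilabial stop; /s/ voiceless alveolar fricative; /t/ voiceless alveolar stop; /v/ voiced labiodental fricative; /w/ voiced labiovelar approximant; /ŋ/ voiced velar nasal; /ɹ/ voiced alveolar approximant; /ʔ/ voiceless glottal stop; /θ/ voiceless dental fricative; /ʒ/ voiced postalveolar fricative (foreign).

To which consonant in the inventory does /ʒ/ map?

s

/s/ is closest: same manner (fricative), place distance 1 (postalveolar→alveolar), voicing differs (+1); total 2. Next closest is /v/ at distance 3.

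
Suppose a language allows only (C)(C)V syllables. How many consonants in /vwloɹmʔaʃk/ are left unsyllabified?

Under (C)(C)V, the unsyllabifiable consonants are /v/, /ɹ/, /ʃ/, /k/ (no codas are permitted; onsets may contain at most 2 consonants).

4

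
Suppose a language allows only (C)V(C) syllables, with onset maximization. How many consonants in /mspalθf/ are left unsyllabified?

4

Syllabifying with onset maximization leaves /m/, /s/, /θ/, /f/ stranded (at most one coda consonant is licensed; onsets are limited to one consonant).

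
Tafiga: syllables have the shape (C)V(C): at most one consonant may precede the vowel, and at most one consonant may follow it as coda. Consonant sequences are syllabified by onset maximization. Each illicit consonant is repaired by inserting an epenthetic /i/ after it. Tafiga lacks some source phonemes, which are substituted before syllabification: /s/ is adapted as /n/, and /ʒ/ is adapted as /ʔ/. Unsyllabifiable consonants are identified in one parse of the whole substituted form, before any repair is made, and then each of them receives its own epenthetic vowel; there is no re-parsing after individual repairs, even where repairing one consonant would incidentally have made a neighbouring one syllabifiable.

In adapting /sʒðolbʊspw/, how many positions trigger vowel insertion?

4

After substitution the input is /nʔðolbʊnpw/.
The unsyllabifiable consonants are /n/, /ʔ/, /p/, /w/; each receives one epenthetic vowel.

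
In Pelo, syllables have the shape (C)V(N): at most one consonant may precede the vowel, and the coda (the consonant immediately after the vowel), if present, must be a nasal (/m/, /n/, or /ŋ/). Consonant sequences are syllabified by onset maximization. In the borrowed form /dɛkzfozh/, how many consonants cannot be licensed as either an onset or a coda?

4

The consonants /k/, /z/, /z/, /h/ cannot be parsed into a legal (C)V(N) syllable (only a nasal (/m/, /n/, or /ŋ/) is licensed in coda position; onsets are limited to one consonant).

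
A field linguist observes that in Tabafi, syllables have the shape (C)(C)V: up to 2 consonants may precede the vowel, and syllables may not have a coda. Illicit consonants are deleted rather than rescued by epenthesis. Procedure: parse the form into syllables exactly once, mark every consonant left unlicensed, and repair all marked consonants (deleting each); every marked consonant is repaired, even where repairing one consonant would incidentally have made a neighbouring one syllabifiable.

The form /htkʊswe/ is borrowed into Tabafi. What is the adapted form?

tkʊswe

Under (C)(C)V, the unsyllabifiable consonants are /h/ (no codas are permitted; onsets may contain at most 2 consonants).
Deletion applies to /h/.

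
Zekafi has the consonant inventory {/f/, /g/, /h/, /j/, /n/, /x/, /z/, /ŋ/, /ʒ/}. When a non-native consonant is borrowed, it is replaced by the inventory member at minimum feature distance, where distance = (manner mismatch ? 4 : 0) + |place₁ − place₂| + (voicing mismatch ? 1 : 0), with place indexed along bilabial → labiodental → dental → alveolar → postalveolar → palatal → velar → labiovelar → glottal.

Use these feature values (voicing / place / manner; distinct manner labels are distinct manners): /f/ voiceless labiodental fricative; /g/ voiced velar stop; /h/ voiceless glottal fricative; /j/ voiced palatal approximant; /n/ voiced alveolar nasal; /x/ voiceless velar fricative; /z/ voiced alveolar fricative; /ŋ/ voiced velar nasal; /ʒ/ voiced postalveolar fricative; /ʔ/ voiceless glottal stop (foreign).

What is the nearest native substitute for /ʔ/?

/g/ is closest: same manner (stop), place distance 2 (glottal→velar), voicing differs (+1); total 3. Next closest is /h/ at distance 4.

g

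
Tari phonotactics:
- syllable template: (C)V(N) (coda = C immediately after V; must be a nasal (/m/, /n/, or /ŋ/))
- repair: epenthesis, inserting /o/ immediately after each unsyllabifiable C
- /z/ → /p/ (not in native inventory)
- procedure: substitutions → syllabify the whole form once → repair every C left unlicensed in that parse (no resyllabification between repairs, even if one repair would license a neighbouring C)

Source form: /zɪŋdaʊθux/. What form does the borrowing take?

Substitution: /z/ → /p/, giving /pɪŋdaʊθux/.
Syllabifying with onset maximization leaves /x/ stranded (only a nasal (/m/, /n/, or /ŋ/) is licensed in coda position; onsets are limited to one consonant).
Each unlicensed consonant becomes the onset of a new syllable: /x/ → /xo/.

pɪŋdaʊθuxo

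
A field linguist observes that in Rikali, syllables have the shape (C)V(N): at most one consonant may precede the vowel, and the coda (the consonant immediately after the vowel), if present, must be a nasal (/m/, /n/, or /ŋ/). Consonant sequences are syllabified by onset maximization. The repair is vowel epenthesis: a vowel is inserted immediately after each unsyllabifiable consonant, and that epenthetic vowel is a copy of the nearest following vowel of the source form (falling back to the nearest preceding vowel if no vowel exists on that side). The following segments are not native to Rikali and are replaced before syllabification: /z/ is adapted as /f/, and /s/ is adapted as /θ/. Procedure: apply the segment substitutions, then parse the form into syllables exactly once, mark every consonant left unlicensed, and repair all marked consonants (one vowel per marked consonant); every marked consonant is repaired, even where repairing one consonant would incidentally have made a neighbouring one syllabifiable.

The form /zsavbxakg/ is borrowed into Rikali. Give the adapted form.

faθavabaxakaga

Substitution: /z/ → /f/, /s/ → /θ/, giving /fθavbxakg/.
The consonants /f/, /v/, /b/, /k/, /g/ cannot be parsed into a legal (C)V(N) syllable (only a nasal (/m/, /n/, or /ŋ/) is licensed in coda position; onsets are limited to one consonant).
Each unlicensed consonant becomes the onset of a new syllable: /f/ → /fa/, /v/ → /va/, /b/ → /ba/, /k/ → /ka/, /g/ → /ga/.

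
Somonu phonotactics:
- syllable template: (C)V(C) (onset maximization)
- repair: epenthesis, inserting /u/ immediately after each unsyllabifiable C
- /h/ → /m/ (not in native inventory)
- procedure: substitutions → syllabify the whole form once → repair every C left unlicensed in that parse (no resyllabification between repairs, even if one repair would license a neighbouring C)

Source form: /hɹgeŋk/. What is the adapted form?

Substitution: /h/ → /m/, giving /mɹgeŋk/.
Under (C)V(C), the unsyllabifiable consonants are /m/, /ɹ/, /k/ (at most one coda consonant is licensed; onsets are limited to one consonant).
Inserting the epenthetic vowel yields /m/ → /mu/, /ɹ/ → /ɹu/, /k/ → /ku/.

muɹugeŋku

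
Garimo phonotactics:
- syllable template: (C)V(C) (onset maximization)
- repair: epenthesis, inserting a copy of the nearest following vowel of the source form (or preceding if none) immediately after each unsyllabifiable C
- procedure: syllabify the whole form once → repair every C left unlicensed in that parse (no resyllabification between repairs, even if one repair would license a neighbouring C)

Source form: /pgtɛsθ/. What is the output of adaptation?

Under (C)V(C), the unsyllabifiable consonants are /p/, /g/, /θ/ (at most one coda consonant is licensed; onsets are limited to one consonant).
Inserting the epenthetic vowel yields /p/ → /pɛ/, /g/ → /gɛ/, /θ/ → /θɛ/.

pɛgɛtɛsθɛ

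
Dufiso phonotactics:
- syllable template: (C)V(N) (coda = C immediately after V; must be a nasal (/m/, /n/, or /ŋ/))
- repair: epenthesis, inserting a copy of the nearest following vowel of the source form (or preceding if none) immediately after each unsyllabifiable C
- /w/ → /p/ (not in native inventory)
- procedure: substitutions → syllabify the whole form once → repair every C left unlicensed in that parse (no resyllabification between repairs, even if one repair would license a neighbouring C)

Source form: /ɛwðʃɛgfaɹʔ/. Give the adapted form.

ɛpɛðɛʃɛgafaɹaʔa

Substitution: /w/ → /p/, giving /ɛpðʃɛgfaɹʔ/.
Under (C)V(N), the unsyllabifiable consonants are /p/, /ð/, /g/, /ɹ/, /ʔ/ (only a nasal (/m/, /n/, or /ŋ/) is licensed in coda position; onsets are limited to one consonant).
Epenthesis after each stranded consonant: /p/ → /pɛ/, /ð/ → /ðɛ/, /g/ → /ga/, /ɹ/ → /ɹa/, /ʔ/ → /ʔa/.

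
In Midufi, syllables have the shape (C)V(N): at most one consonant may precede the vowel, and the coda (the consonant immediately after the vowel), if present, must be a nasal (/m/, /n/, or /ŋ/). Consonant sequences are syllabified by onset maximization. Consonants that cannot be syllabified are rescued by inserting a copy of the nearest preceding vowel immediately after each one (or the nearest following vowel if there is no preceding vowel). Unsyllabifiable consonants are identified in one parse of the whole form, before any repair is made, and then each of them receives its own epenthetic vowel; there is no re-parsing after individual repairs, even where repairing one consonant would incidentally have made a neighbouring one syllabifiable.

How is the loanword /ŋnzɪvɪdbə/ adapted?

The consonants /ŋ/, /n/, /d/ cannot be parsed into a legal (C)V(N) syllable (only a nasal (/m/, /n/, or /ŋ/) is licensed in coda position; onsets are limited to one consonant).
Each unlicensed consonant becomes the onset of a new syllable: /ŋ/ → /ŋɪ/, /n/ → /nɪ/, /d/ → /dɪ/.

ŋɪnɪzɪvɪdɪbə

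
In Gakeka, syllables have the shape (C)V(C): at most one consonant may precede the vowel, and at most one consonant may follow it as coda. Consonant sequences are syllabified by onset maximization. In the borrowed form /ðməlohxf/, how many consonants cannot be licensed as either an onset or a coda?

Syllabifying with onset maximization leaves /ð/, /x/, /f/ stranded (at most one coda consonant is licensed; onsets are limited to one consonant).

3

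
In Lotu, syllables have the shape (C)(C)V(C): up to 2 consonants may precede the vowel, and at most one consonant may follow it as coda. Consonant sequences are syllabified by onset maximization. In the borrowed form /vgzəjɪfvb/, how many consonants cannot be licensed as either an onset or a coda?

3

Under (C)(C)V(C), the unsyllabifiable consonants are /v/, /v/, /b/ (at most one coda consonant is licensed; onsets may contain at most 2 consonants).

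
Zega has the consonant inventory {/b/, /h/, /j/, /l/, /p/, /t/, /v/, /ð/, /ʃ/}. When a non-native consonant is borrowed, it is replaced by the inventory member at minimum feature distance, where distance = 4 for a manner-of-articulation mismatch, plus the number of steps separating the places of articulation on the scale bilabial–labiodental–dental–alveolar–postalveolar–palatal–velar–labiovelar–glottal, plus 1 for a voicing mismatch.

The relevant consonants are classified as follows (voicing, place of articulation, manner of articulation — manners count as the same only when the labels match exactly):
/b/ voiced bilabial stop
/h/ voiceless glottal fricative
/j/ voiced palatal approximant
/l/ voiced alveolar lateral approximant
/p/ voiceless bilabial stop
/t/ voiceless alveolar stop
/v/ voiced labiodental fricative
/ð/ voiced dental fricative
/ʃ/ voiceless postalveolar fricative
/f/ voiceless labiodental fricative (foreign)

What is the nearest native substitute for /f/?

v

/v/ is closest: same manner (fricative), place distance 0 (labiodental→labiodental), voicing differs (+1); total 1. Next closest is /ð/ at distance 2.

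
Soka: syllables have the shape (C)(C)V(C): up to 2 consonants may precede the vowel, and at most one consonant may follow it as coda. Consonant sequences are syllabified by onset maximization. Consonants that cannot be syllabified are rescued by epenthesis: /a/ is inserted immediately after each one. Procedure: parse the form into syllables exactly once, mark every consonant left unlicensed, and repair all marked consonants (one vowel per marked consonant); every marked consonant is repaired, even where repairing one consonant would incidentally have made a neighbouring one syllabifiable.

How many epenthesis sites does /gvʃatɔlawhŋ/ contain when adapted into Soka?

The unsyllabifiable consonants are /g/, /h/, /ŋ/; each receives one epenthetic vowel.

3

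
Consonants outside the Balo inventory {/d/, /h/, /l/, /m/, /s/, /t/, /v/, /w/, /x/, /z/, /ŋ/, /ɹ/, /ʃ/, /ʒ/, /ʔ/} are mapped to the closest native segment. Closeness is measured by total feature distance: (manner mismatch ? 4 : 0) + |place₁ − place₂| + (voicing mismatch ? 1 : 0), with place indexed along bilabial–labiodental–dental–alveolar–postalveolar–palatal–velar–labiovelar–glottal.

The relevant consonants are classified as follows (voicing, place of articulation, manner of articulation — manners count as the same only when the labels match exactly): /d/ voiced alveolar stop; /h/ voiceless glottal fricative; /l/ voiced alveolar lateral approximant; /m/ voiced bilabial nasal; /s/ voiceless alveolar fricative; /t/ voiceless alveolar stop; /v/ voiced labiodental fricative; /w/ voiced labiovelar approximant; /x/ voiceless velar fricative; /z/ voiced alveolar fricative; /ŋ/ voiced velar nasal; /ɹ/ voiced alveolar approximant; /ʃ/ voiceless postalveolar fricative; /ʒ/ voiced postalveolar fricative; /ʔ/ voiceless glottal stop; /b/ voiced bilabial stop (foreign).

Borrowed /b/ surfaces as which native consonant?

/d/ is closest: same manner (stop), place distance 3 (bilabial→alveolar), same voicing; total 3. Next closest is /m/ at distance 4.

d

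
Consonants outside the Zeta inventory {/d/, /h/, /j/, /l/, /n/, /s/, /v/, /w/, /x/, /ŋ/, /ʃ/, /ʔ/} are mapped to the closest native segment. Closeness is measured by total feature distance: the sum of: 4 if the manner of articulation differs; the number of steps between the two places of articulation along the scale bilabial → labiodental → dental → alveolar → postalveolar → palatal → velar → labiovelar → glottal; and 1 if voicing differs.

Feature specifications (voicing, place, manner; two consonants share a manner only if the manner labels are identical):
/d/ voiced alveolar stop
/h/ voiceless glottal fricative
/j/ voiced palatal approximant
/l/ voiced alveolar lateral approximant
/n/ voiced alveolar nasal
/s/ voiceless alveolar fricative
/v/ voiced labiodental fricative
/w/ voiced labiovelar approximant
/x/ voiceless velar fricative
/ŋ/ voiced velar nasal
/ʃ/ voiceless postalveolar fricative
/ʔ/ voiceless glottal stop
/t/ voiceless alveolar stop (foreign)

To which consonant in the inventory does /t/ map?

/d/ is closest: same manner (stop), place distance 0 (alveolar→alveolar), voicing differs (+1); total 1. Next closest is /s/ at distance 4.

d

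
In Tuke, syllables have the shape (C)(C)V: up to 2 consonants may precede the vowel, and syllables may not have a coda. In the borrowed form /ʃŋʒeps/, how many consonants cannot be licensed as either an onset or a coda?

Under (C)(C)V, the unsyllabifiable consonants are /ʃ/, /p/, /s/ (no codas are permitted; onsets may contain at most 2 consonants).

3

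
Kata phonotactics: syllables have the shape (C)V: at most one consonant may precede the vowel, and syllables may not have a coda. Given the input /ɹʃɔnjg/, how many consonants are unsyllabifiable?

Syllabifying with onset maximization leaves /ɹ/, /n/, /j/, /g/ stranded (no codas are permitted; onsets are limited to one consonant).

4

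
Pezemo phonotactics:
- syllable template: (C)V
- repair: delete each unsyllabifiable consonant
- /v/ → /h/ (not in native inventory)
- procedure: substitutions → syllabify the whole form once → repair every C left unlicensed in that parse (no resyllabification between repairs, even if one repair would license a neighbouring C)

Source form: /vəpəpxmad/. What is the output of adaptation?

həpəma

Substitution: /v/ → /h/, giving /həpəpxmad/.
Syllabifying with onset maximization leaves /p/, /x/, /d/ stranded (no codas are permitted; onsets are limited to one consonant).
Each unlicensed consonant is deleted: /p/, /x/, /d/.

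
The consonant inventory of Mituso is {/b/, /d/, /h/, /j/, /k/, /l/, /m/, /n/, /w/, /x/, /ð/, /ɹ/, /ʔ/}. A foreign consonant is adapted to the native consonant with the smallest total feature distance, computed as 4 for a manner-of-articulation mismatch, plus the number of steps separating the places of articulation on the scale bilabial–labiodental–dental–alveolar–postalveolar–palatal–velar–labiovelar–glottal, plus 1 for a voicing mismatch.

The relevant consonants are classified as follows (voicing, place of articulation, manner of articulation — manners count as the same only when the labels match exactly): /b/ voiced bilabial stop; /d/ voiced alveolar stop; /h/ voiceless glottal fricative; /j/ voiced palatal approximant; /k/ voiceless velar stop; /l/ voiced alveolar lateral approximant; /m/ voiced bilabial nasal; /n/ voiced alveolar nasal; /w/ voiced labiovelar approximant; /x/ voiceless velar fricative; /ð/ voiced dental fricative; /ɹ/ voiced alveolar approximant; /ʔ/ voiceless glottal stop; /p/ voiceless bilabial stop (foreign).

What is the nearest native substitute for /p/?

b

/b/ is closest: same manner (stop), place distance 0 (bilabial→bilabial), voicing differs (+1); total 1. Next closest is /d/ at distance 4.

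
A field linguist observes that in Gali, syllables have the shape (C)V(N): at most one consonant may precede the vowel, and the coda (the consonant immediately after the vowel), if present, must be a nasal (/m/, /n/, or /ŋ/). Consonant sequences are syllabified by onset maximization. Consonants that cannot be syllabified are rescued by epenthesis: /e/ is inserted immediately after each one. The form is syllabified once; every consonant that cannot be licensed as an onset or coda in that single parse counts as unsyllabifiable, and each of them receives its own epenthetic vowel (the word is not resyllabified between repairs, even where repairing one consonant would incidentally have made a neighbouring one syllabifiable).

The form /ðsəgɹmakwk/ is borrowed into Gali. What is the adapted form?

Syllabifying with onset maximization leaves /ð/, /g/, /ɹ/, /k/, /w/, /k/ stranded (only a nasal (/m/, /n/, or /ŋ/) is licensed in coda position; onsets are limited to one consonant).
Each unlicensed consonant becomes the onset of a new syllable: /ð/ → /ðe/, /g/ → /ge/, /ɹ/ → /ɹe/, /k/ → /ke/, /w/ → /we/, /k/ → /ke/.

ðesəgeɹemakeweke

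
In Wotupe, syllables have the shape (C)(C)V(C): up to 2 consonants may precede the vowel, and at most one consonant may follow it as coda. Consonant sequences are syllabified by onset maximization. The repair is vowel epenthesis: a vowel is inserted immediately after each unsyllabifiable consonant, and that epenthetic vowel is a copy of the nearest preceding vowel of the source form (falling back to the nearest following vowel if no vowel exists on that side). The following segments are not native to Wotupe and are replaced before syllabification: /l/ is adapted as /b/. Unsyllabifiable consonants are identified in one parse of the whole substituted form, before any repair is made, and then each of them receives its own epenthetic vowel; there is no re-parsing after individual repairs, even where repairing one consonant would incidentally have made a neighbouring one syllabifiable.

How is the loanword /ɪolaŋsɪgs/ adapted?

ɪobaŋsɪgsɪ

Substitution: /l/ → /b/, giving /ɪobaŋsɪgs/.
Syllabifying with onset maximization leaves /s/ stranded (at most one coda consonant is licensed; onsets may contain at most 2 consonants).
Inserting the epenthetic vowel yields /s/ → /sɪ/.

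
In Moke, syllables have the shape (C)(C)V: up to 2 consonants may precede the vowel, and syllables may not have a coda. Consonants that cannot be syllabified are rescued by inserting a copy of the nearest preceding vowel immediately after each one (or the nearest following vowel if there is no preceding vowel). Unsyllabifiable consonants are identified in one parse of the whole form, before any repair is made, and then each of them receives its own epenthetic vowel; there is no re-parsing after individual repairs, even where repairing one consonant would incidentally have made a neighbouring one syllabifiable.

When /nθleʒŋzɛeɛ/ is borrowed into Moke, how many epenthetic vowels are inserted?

2

The unsyllabifiable consonants are /n/, /ʒ/; each receives one epenthetic vowel.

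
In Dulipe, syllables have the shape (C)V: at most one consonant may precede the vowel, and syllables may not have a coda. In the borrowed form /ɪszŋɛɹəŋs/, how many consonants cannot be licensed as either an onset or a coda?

4

The consonants /s/, /z/, /ŋ/, /s/ cannot be parsed into a legal (C)V syllable (no codas are permitted; onsets are limited to one consonant).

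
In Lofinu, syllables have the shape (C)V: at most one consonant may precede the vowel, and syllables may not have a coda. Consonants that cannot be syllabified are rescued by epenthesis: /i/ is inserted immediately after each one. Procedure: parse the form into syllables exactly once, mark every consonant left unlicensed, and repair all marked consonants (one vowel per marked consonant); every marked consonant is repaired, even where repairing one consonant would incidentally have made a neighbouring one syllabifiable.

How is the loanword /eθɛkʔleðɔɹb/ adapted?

Under (C)V, the unsyllabifiable consonants are /k/, /ʔ/, /ɹ/, /b/ (no codas are permitted; onsets are limited to one consonant).
Epenthesis after each stranded consonant: /k/ → /ki/, /ʔ/ → /ʔi/, /ɹ/ → /ɹi/, /b/ → /bi/.

eθɛkiʔileðɔɹibi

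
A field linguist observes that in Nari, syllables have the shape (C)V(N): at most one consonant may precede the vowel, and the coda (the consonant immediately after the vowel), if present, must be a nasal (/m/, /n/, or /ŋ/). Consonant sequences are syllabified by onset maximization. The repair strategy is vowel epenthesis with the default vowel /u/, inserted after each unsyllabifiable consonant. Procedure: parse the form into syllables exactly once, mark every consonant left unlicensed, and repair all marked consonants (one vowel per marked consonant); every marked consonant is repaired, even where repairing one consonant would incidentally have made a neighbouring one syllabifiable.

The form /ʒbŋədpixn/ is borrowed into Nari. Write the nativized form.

The consonants /ʒ/, /b/, /d/, /x/, /n/ cannot be parsed into a legal (C)V(N) syllable (only a nasal (/m/, /n/, or /ŋ/) is licensed in coda position; onsets are limited to one consonant).
Each unlicensed consonant becomes the onset of a new syllable: /ʒ/ → /ʒu/, /b/ → /bu/, /d/ → /du/, /x/ → /xu/, /n/ → /nu/.

ʒubuŋədupixunu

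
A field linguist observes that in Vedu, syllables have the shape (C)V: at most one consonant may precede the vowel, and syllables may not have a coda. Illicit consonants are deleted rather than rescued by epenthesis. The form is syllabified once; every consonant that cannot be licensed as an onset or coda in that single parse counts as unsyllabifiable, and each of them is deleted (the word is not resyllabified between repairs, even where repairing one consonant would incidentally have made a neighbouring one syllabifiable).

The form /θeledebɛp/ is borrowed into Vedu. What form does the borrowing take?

The consonants /p/ cannot be parsed into a legal (C)V syllable (no codas are permitted; onsets are limited to one consonant).
Deletion applies to /p/.

θeledebɛ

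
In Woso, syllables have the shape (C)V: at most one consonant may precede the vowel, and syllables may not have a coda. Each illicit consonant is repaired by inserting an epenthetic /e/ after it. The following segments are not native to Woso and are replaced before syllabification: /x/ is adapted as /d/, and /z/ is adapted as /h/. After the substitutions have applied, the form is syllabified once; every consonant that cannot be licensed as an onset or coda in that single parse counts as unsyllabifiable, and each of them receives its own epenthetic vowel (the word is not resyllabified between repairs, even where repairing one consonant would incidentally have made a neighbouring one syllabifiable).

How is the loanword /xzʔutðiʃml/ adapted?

Substitution: /x/ → /d/, /z/ → /h/, giving /dhʔutðiʃml/.
The consonants /d/, /h/, /t/, /ʃ/, /m/, /l/ cannot be parsed into a legal (C)V syllable (no codas are permitted; onsets are limited to one consonant).
Inserting the epenthetic vowel yields /d/ → /de/, /h/ → /he/, /t/ → /te/, /ʃ/ → /ʃe/, /m/ → /me/, /l/ → /le/.

deheʔuteðiʃemele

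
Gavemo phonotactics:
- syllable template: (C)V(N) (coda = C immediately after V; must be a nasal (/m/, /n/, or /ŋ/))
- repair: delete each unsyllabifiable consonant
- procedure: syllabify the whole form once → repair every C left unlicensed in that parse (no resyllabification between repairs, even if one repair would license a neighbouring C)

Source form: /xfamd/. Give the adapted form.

The consonants /x/, /d/ cannot be parsed into a legal (C)V(N) syllable (only a nasal (/m/, /n/, or /ŋ/) is licensed in coda position; onsets are limited to one consonant).
Deletion applies to /x/, /d/.

fam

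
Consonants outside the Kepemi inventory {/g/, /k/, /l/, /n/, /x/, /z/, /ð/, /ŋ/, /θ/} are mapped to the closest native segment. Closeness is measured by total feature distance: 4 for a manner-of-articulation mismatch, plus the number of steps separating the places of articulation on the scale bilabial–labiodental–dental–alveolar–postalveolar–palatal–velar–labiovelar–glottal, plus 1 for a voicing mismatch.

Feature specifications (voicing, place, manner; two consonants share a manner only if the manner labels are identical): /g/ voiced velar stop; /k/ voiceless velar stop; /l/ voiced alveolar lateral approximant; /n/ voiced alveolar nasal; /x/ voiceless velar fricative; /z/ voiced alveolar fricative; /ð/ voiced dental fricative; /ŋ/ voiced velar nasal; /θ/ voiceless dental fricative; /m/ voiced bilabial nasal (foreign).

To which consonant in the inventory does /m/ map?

n

/n/ is closest: same manner (nasal), place distance 3 (bilabial→alveolar), same voicing; total 3. Next closest is /ð/ at distance 6.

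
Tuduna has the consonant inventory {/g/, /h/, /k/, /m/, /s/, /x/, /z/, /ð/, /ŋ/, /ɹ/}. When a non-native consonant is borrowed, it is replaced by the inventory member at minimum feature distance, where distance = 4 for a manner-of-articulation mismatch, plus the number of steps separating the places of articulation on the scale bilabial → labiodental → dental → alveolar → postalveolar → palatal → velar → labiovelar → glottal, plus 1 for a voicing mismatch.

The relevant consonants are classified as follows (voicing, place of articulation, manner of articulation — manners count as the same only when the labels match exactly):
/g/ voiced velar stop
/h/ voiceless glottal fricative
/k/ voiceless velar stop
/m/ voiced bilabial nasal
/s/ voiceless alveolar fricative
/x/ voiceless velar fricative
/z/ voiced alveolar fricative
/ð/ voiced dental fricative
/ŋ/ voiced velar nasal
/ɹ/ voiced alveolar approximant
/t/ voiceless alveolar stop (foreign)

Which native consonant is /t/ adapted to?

k

/k/ is closest: same manner (stop), place distance 3 (alveolar→velar), same voicing; total 3. Next closest is /g/ at distance 4.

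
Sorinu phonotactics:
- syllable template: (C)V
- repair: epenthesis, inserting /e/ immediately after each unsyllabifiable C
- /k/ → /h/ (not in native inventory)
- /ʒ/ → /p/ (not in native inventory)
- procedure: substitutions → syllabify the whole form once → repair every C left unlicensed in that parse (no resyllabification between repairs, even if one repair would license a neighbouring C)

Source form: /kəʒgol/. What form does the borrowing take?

həpegole

Substitution: /k/ → /h/, /ʒ/ → /p/, giving /həpgol/.
Under (C)V, the unsyllabifiable consonants are /p/, /l/ (no codas are permitted; onsets are limited to one consonant).
Epenthesis after each stranded consonant: /p/ → /pe/, /l/ → /le/.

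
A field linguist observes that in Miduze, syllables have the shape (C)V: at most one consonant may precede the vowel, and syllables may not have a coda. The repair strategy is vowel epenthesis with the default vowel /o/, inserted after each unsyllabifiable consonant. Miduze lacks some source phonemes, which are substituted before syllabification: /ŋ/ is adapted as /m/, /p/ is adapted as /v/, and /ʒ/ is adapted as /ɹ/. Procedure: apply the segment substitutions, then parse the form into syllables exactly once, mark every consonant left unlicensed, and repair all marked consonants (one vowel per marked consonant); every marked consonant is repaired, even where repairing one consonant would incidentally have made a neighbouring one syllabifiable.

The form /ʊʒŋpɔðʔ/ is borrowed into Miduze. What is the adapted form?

ʊɹomovɔðoʔo

Substitution: /ʒ/ → /ɹ/, /ŋ/ → /m/, /p/ → /v/, giving /ʊɹmvɔðʔ/.
Under (C)V, the unsyllabifiable consonants are /ɹ/, /m/, /ð/, /ʔ/ (no codas are permitted; onsets are limited to one consonant).
Epenthesis after each stranded consonant: /ɹ/ → /ɹo/, /m/ → /mo/, /ð/ → /ðo/, /ʔ/ → /ʔo/.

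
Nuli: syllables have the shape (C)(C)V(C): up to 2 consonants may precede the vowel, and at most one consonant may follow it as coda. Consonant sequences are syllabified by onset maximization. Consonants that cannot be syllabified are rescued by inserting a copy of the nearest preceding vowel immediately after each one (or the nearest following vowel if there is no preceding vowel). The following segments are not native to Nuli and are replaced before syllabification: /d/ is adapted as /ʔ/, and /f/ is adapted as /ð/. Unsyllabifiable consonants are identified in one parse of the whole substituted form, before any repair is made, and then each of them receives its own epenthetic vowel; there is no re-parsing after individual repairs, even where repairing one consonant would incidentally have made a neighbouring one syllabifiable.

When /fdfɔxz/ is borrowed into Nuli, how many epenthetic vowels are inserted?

After substitution the input is /ðʔðɔxz/.
The unsyllabifiable consonants are /ð/, /z/; each receives one epenthetic vowel.

2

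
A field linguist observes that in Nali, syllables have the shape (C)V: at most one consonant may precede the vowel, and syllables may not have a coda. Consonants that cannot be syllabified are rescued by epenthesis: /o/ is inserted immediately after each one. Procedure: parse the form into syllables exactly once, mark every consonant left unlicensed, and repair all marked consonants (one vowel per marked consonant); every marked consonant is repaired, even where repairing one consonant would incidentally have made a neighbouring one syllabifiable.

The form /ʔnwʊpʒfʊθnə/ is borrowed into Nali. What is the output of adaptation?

ʔonowʊpoʒofʊθonə

The consonants /ʔ/, /n/, /p/, /ʒ/, /θ/ cannot be parsed into a legal (C)V syllable (no codas are permitted; onsets are limited to one consonant).
Epenthesis after each stranded consonant: /ʔ/ → /ʔo/, /n/ → /no/, /p/ → /po/, /ʒ/ → /ʒo/, /θ/ → /θo/.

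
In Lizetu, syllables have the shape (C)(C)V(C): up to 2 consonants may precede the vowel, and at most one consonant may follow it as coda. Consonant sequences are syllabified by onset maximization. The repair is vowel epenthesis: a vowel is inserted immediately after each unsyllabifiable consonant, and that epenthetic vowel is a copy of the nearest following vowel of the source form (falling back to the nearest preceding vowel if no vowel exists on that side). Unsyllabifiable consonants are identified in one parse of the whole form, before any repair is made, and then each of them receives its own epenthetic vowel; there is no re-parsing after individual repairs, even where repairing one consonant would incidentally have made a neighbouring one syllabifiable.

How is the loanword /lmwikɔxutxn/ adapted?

Under (C)(C)V(C), the unsyllabifiable consonants are /l/, /x/, /n/ (at most one coda consonant is licensed; onsets may contain at most 2 consonants).
Inserting the epenthetic vowel yields /l/ → /li/, /x/ → /xu/, /n/ → /nu/.

limwikɔxutxunu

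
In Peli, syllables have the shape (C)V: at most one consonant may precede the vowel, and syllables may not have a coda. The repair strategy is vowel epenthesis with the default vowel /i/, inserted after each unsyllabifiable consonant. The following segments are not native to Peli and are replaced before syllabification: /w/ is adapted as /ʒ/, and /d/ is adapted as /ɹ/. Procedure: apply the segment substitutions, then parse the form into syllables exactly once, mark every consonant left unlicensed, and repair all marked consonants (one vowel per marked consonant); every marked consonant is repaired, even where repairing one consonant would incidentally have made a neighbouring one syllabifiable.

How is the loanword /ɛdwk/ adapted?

Substitution: /d/ → /ɹ/, /w/ → /ʒ/, giving /ɛɹʒk/.
Syllabifying with onset maximization leaves /ɹ/, /ʒ/, /k/ stranded (no codas are permitted; onsets are limited to one consonant).
Epenthesis after each stranded consonant: /ɹ/ → /ɹi/, /ʒ/ → /ʒi/, /k/ → /ki/.

ɛɹiʒiki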